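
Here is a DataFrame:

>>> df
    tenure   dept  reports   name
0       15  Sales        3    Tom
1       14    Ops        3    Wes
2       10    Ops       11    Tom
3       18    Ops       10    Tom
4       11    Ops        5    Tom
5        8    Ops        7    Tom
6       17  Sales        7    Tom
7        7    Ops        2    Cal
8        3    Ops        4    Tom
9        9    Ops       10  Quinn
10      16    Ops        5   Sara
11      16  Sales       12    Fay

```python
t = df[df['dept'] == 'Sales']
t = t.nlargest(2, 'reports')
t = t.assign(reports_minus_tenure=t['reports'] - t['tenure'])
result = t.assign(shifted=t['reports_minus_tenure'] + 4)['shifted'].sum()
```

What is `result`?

-6

filter rows where dept == 'Sales':
    tenure   dept  reports name
0       15  Sales        3  Tom
6       17  Sales        7  Tom
11      16  Sales       12  Fay
take 2 rows with largest reports:
    tenure   dept  reports name
11      16  Sales       12  Fay
6       17  Sales        7  Tom
add column reports_minus_tenure = t['reports'] - t['tenure']:
    tenure   dept  reports name  reports_minus_tenure
11      16  Sales       12  Fay                    -4
6       17  Sales        7  Tom                   -10
add column shifted = t['reports_minus_tenure'] + 4:
    tenure   dept  reports name  reports_minus_tenure  shifted
11      16  Sales       12  Fay                    -4        0
6       17  Sales        7  Tom                   -10       -6
Taking the sum of column 'shifted' gives -6.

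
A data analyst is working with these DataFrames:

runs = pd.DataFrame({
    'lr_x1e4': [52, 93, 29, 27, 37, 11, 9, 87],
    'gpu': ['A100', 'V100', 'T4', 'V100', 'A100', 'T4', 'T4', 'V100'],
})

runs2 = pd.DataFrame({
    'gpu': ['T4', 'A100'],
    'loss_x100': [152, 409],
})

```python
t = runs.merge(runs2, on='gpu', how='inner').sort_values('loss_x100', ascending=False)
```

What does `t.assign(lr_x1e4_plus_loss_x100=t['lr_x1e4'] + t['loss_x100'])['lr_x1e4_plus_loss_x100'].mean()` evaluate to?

282.4

merge on 'gpu' (how='inner') → 5 rows:
   lr_x1e4   gpu  loss_x100
0       52  A100        409
1       29    T4        152
2       37  A100        409
3       11    T4        152
4        9    T4        152
sort by loss_x100 descending:
   lr_x1e4   gpu  loss_x100
0       52  A100        409
2       37  A100        409
1       29    T4        152
3       11    T4        152
4        9    T4        152
add column lr_x1e4_plus_loss_x100 = t['lr_x1e4'] + t['loss_x100']:
   lr_x1e4   gpu  loss_x100  lr_x1e4_plus_loss_x100
0       52  A100        409                     461
2       37  A100        409                     446
1       29    T4        152                     181
3       11    T4        152                     163
4        9    T4        152                     161
Taking the mean of column 'lr_x1e4_plus_loss_x100' gives 282.4.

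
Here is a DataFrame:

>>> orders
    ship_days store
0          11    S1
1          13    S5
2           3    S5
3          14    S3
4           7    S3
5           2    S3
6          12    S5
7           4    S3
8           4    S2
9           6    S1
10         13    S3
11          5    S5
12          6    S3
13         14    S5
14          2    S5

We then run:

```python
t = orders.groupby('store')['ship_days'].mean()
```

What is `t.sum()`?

28.3333333333

group by store, mean of ship_days:
store
S1    8.500000
S2    4.000000
S3    7.666667
S5    8.166667
Name: ship_days, dtype: float64
Finally, sum of the resulting series = 28.3333333333.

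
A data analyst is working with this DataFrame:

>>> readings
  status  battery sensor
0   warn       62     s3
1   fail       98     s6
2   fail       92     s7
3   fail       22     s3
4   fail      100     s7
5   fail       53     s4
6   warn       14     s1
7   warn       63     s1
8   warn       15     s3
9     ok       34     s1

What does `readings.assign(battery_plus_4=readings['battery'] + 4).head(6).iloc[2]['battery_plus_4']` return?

add column battery_plus_4 = readings['battery'] + 4:
  status  battery sensor  battery_plus_4
0   warn       62     s3              66
1   fail       98     s6             102
2   fail       92     s7              96
3   fail       22     s3              26
4   fail      100     s7             104
5   fail       53     s4              57
6   warn       14     s1              18
7   warn       63     s1              67
8   warn       15     s3              19
9     ok       34     s1              38
take first 6 rows:
  status  battery sensor  battery_plus_4
0   warn       62     s3              66
1   fail       98     s6             102
2   fail       92     s7              96
3   fail       22     s3              26
4   fail      100     s7             104
5   fail       53     s4              57
Reading off the value at position 2, column 'battery_plus_4', we get 96.

96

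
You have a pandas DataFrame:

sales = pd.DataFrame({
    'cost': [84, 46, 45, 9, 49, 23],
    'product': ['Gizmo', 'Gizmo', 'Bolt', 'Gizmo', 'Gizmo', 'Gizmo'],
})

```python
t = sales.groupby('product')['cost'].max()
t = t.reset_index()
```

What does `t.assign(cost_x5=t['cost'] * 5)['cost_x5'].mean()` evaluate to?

322.5

group by product, max of cost:
product
Bolt     45
Gizmo    84
Name: cost, dtype: int64
reset_index():
  product  cost
0    Bolt    45
1   Gizmo    84
add column cost_x5 = t['cost'] * 5:
  product  cost  cost_x5
0    Bolt    45      225
1   Gizmo    84      420
Then the mean of column 'cost_x5': 322.5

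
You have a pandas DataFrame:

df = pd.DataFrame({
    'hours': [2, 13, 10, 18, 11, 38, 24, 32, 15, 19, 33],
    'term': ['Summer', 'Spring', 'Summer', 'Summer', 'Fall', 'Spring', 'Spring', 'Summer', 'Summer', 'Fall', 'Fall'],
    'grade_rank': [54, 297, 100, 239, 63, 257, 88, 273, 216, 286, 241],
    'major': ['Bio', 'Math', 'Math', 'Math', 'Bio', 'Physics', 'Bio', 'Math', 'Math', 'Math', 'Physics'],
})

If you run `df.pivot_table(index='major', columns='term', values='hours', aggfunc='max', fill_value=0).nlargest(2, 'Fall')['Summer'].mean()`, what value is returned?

16.0

pivot: rows=major, cols=term, max(hours):
term     Fall  Spring  Summer
major                        
Bio        11      24       2
Math       19      13      32
Physics    33      38       0
take 2 rows with largest Fall:
term     Fall  Spring  Summer
major                        
Physics    33      38       0
Math       19      13      32
So mean() = 16.0.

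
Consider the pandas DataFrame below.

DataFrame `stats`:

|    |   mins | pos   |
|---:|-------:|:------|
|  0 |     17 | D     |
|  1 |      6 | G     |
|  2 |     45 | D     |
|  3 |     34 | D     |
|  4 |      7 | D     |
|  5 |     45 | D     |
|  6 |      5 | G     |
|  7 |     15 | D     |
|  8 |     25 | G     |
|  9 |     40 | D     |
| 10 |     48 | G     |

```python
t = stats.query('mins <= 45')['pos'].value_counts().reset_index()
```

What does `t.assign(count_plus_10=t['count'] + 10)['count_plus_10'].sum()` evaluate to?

filter rows where mins <= 45:
   mins pos
0    17   D
1     6   G
2    45   D
3    34   D
4     7   D
5    45   D
6     5   G
7    15   D
8    25   G
9    40   D
value_counts of pos:
pos
D    7
G    3
Name: count, dtype: int64
reset_index():
  pos  count
0   D      7
1   G      3
add column count_plus_10 = t['count'] + 10:
  pos  count  count_plus_10
0   D      7             17
1   G      3             13
Finally, sum of column 'count_plus_10' = 30.

30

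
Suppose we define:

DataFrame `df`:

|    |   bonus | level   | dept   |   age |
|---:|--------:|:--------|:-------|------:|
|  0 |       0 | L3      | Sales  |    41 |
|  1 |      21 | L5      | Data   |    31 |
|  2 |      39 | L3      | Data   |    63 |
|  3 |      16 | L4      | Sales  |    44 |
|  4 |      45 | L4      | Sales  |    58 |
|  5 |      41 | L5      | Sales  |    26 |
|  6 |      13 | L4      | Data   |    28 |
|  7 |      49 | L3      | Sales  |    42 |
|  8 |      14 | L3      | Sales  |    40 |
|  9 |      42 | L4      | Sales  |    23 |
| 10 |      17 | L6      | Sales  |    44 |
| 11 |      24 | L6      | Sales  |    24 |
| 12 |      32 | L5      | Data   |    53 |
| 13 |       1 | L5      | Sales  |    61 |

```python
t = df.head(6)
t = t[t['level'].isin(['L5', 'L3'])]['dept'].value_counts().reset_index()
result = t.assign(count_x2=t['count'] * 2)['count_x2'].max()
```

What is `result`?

4

take first 6 rows:
   bonus level   dept  age
0      0    L3  Sales   41
1     21    L5   Data   31
2     39    L3   Data   63
3     16    L4  Sales   44
4     45    L4  Sales   58
5     41    L5  Sales   26
filter rows where level in ['L5', 'L3']:
   bonus level   dept  age
0      0    L3  Sales   41
1     21    L5   Data   31
2     39    L3   Data   63
5     41    L5  Sales   26
value_counts of dept:
dept
Sales    2
Data     2
Name: count, dtype: int64
reset_index():
    dept  count
0  Sales      2
1   Data      2
add column count_x2 = t['count'] * 2:
    dept  count  count_x2
0  Sales      2         4
1   Data      2         4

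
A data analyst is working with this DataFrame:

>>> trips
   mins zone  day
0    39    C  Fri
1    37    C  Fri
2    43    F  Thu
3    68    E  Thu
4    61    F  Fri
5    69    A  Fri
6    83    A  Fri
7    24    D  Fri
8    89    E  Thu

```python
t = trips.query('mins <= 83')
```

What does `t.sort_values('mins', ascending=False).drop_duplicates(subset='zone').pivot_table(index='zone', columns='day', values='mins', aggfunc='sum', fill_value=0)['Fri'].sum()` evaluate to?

filter rows where mins <= 83:
   mins zone  day
0    39    C  Fri
1    37    C  Fri
2    43    F  Thu
3    68    E  Thu
4    61    F  Fri
5    69    A  Fri
6    83    A  Fri
7    24    D  Fri
sort by mins descending:
   mins zone  day
6    83    A  Fri
5    69    A  Fri
3    68    E  Thu
4    61    F  Fri
2    43    F  Thu
0    39    C  Fri
1    37    C  Fri
7    24    D  Fri
drop duplicate zone (keep=first):
   mins zone  day
6    83    A  Fri
3    68    E  Thu
4    61    F  Fri
0    39    C  Fri
7    24    D  Fri
pivot: rows=zone, cols=day, sum(mins):
day   Fri  Thu
zone          
A      83    0
C      39    0
D      24    0
E       0   68
F      61    0
Then the sum of column 'Fri': 207

207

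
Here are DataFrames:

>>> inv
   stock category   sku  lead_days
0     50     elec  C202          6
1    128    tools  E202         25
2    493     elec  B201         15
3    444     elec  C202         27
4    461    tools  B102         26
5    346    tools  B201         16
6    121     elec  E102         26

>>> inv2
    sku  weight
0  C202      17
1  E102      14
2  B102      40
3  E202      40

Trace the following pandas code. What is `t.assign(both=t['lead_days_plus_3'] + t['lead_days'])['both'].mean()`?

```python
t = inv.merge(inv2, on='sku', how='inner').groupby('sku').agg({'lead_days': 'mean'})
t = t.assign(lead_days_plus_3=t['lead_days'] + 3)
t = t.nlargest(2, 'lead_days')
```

55.0

merge on 'sku' (how='inner') → 5 rows:
   stock category   sku  lead_days  weight
0     50     elec  C202          6      17
1    128    tools  E202         25      40
2    444     elec  C202         27      17
3    461    tools  B102         26      40
4    121     elec  E102         26      14
group by sku, mean of lead_days:
      lead_days
sku            
B102       26.0
C202       16.5
E102       26.0
E202       25.0
add column lead_days_plus_3 = t['lead_days'] + 3:
      lead_days  lead_days_plus_3
sku                              
B102       26.0              29.0
C202       16.5              19.5
E102       26.0              29.0
E202       25.0              28.0
take 2 rows with largest lead_days:
      lead_days  lead_days_plus_3
sku                              
B102       26.0              29.0
E102       26.0              29.0
add column both = t['lead_days_plus_3'] + t['lead_days']:
      lead_days  lead_days_plus_3  both
sku                                    
B102       26.0              29.0  55.0
E102       26.0              29.0  55.0
Finally, mean of column 'both' = 55.0.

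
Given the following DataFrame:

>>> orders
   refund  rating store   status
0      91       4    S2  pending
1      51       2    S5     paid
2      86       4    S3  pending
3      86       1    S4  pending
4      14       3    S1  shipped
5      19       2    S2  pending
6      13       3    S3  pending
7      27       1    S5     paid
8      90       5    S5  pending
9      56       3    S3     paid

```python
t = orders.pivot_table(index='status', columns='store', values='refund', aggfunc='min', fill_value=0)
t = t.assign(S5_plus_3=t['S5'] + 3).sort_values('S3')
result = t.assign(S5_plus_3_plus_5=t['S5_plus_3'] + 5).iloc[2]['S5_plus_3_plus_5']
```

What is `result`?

pivot: rows=status, cols=store, min(refund):
store    S1  S2  S3  S4  S5
status                     
paid      0   0  56   0  27
pending   0  19  13  86  90
shipped  14   0   0   0   0
add column S5_plus_3 = t['S5'] + 3:
store    S1  S2  S3  S4  S5  S5_plus_3
status                                
paid      0   0  56   0  27         30
pending   0  19  13  86  90         93
shipped  14   0   0   0   0          3
sort by S3:
store    S1  S2  S3  S4  S5  S5_plus_3
status                                
shipped  14   0   0   0   0          3
pending   0  19  13  86  90         93
paid      0   0  56   0  27         30
add column S5_plus_3_plus_5 = t['S5_plus_3'] + 5:
store    S1  S2  S3  S4  S5  S5_plus_3  S5_plus_3_plus_5
status                                                  
shipped  14   0   0   0   0          3                 8
pending   0  19  13  86  90         93                98
paid      0   0  56   0  27         30                35
value at position 2, column 'S5_plus_3_plus_5' → 35

35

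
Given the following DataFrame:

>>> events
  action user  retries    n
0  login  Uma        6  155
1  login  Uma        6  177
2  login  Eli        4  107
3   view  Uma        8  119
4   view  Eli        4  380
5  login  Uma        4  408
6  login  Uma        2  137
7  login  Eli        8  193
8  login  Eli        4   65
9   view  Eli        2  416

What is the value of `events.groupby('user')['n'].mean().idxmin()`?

Uma

group by user, mean of n:
user
Eli    232.2
Uma    199.2
Name: n, dtype: float64
Then the label with the smallest value: Uma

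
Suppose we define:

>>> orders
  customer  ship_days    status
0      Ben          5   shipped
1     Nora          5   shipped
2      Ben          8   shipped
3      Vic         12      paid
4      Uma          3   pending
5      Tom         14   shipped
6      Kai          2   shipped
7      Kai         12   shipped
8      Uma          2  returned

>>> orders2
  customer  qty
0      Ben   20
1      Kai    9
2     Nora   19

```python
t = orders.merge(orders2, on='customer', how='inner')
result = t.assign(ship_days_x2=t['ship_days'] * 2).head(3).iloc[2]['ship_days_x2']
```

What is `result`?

merge on 'customer' (how='inner') → 5 rows:
  customer  ship_days   status  qty
0      Ben          5  shipped   20
1     Nora          5  shipped   19
2      Ben          8  shipped   20
3      Kai          2  shipped    9
4      Kai         12  shipped    9
add column ship_days_x2 = t['ship_days'] * 2:
  customer  ship_days   status  qty  ship_days_x2
0      Ben          5  shipped   20            10
1     Nora          5  shipped   19            10
2      Ben          8  shipped   20            16
3      Kai          2  shipped    9             4
4      Kai         12  shipped    9            24
take first 3 rows:
  customer  ship_days   status  qty  ship_days_x2
0      Ben          5  shipped   20            10
1     Nora          5  shipped   19            10
2      Ben          8  shipped   20            16

16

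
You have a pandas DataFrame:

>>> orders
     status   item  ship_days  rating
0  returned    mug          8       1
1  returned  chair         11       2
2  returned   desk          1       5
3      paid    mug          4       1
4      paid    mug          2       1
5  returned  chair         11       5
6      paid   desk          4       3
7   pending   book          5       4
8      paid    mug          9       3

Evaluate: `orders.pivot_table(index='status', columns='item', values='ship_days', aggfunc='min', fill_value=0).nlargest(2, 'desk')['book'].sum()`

0

pivot: rows=status, cols=item, min(ship_days):
item      book  chair  desk  mug
status                          
paid         0      0     4    2
pending      5      0     0    0
returned     0     11     1    8
take 2 rows with largest desk:
item      book  chair  desk  mug
status                          
paid         0      0     4    2
returned     0     11     1    8
sum of column 'book' → 0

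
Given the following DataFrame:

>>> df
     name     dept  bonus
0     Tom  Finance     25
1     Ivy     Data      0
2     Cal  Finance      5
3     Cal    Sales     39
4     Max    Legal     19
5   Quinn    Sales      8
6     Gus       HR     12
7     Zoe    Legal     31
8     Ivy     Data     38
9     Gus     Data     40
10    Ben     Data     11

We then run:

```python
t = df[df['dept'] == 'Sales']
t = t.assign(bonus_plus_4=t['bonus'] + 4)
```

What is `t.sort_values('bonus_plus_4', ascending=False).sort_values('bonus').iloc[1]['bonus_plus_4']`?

43

filter rows where dept == 'Sales':
    name   dept  bonus
3    Cal  Sales     39
5  Quinn  Sales      8
add column bonus_plus_4 = t['bonus'] + 4:
    name   dept  bonus  bonus_plus_4
3    Cal  Sales     39            43
5  Quinn  Sales      8            12
sort by bonus_plus_4 descending:
    name   dept  bonus  bonus_plus_4
3    Cal  Sales     39            43
5  Quinn  Sales      8            12
sort by bonus:
    name   dept  bonus  bonus_plus_4
5  Quinn  Sales      8            12
3    Cal  Sales     39            43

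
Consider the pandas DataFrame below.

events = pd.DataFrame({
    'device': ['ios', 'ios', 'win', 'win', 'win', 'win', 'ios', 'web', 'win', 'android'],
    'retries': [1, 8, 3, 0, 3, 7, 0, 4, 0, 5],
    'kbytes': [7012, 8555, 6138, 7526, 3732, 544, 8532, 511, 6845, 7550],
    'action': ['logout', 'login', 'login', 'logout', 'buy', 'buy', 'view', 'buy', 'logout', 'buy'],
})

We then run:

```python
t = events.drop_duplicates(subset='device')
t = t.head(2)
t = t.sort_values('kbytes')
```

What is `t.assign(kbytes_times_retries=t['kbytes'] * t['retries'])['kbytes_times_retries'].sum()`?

25426

drop duplicate device (keep=first):
    device  retries  kbytes  action
0      ios        1    7012  logout
2      win        3    6138   login
7      web        4     511     buy
9  android        5    7550     buy
take first 2 rows:
  device  retries  kbytes  action
0    ios        1    7012  logout
2    win        3    6138   login
sort by kbytes:
  device  retries  kbytes  action
2    win        3    6138   login
0    ios        1    7012  logout
add column kbytes_times_retries = t['kbytes'] * t['retries']:
  device  retries  kbytes  action  kbytes_times_retries
2    win        3    6138   login                 18414
0    ios        1    7012  logout                  7012
Finally, sum of column 'kbytes_times_retries' = 25426.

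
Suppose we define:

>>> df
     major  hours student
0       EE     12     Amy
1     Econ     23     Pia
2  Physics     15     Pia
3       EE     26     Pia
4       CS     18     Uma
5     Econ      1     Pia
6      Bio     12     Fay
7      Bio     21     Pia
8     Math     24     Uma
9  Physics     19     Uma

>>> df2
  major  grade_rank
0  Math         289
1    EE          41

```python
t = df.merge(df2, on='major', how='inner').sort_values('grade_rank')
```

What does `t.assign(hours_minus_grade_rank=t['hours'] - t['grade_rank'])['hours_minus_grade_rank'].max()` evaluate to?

merge on 'major' (how='inner') → 3 rows:
  major  hours student  grade_rank
0    EE     12     Amy          41
1    EE     26     Pia          41
2  Math     24     Uma         289
sort by grade_rank:
  major  hours student  grade_rank
0    EE     12     Amy          41
1    EE     26     Pia          41
2  Math     24     Uma         289
add column hours_minus_grade_rank = t['hours'] - t['grade_rank']:
  major  hours student  grade_rank  hours_minus_grade_rank
0    EE     12     Amy          41                     -29
1    EE     26     Pia          41                     -15
2  Math     24     Uma         289                    -265
max of column 'hours_minus_grade_rank' → -15

-15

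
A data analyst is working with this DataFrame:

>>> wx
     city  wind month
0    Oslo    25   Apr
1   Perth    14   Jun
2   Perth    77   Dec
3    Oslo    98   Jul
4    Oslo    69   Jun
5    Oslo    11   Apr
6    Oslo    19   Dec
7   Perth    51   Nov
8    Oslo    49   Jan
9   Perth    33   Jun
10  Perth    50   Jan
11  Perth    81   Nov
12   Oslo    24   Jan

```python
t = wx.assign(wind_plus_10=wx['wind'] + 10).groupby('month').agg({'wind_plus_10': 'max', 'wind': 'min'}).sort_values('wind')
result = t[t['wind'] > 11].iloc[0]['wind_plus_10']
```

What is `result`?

add column wind_plus_10 = wx['wind'] + 10:
     city  wind month  wind_plus_10
0    Oslo    25   Apr            35
1   Perth    14   Jun            24
2   Perth    77   Dec            87
3    Oslo    98   Jul           108
4    Oslo    69   Jun            79
5    Oslo    11   Apr            21
6    Oslo    19   Dec            29
7   Perth    51   Nov            61
8    Oslo    49   Jan            59
9   Perth    33   Jun            43
10  Perth    50   Jan            60
11  Perth    81   Nov            91
12   Oslo    24   Jan            34
group by month: max(wind_plus_10), min(wind):
       wind_plus_10  wind
month                    
Apr              35    11
Dec              87    19
Jan              60    24
Jul             108    98
Jun              79    14
Nov              91    51
sort by wind:
       wind_plus_10  wind
month                    
Apr              35    11
Jun              79    14
Dec              87    19
Jan              60    24
Nov              91    51
Jul             108    98
filter rows where wind > 11:
       wind_plus_10  wind
month                    
Jun              79    14
Dec              87    19
Jan              60    24
Nov              91    51
Jul             108    98
Reading off the value at position 0, column 'wind_plus_10', we get 79.

79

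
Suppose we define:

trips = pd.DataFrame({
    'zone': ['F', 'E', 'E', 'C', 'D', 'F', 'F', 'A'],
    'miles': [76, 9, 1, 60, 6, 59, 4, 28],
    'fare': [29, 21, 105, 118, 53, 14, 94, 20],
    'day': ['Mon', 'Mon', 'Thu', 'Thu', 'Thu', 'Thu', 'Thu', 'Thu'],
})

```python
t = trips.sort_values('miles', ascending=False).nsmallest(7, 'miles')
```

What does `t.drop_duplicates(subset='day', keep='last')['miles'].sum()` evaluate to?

69

sort by miles descending:
  zone  miles  fare  day
0    F     76    29  Mon
3    C     60   118  Thu
5    F     59    14  Thu
7    A     28    20  Thu
1    E      9    21  Mon
4    D      6    53  Thu
6    F      4    94  Thu
2    E      1   105  Thu
take 7 rows with smallest miles:
  zone  miles  fare  day
2    E      1   105  Thu
6    F      4    94  Thu
4    D      6    53  Thu
1    E      9    21  Mon
7    A     28    20  Thu
5    F     59    14  Thu
3    C     60   118  Thu
drop duplicate day (keep=last):
  zone  miles  fare  day
1    E      9    21  Mon
3    C     60   118  Thu
Finally, sum of column 'miles' = 69.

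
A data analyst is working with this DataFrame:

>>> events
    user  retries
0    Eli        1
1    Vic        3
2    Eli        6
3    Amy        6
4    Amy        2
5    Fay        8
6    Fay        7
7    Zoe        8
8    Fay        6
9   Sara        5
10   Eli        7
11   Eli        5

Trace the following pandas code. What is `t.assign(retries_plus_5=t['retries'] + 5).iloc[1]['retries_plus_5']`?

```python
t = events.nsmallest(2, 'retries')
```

7

take 2 rows with smallest retries:
  user  retries
0  Eli        1
4  Amy        2
add column retries_plus_5 = t['retries'] + 5:
  user  retries  retries_plus_5
0  Eli        1               6
4  Amy        2               7
Taking the value at position 1, column 'retries_plus_5' gives 7.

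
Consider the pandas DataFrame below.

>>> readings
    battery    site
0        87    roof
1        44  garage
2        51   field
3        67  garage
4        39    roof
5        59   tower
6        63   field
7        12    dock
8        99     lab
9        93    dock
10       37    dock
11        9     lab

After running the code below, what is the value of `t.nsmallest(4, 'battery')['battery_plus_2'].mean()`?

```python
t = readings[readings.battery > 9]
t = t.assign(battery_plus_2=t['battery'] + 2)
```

35.0

filter rows where battery > 9:
    battery    site
0        87    roof
1        44  garage
2        51   field
3        67  garage
4        39    roof
5        59   tower
6        63   field
7        12    dock
8        99     lab
9        93    dock
10       37    dock
add column battery_plus_2 = t['battery'] + 2:
    battery    site  battery_plus_2
0        87    roof              89
1        44  garage              46
2        51   field              53
3        67  garage              69
4        39    roof              41
5        59   tower              61
6        63   field              65
7        12    dock              14
8        99     lab             101
9        93    dock              95
10       37    dock              39
take 4 rows with smallest battery:
    battery    site  battery_plus_2
7        12    dock              14
10       37    dock              39
4        39    roof              41
1        44  garage              46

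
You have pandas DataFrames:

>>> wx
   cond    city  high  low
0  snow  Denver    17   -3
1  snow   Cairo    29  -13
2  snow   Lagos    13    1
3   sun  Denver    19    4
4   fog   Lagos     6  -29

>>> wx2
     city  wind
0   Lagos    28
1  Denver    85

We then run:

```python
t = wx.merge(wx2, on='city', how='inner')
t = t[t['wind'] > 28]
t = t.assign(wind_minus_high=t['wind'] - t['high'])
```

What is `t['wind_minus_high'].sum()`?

134

merge on 'city' (how='inner') → 4 rows:
   cond    city  high  low  wind
0  snow  Denver    17   -3    85
1  snow   Lagos    13    1    28
2   sun  Denver    19    4    85
3   fog   Lagos     6  -29    28
filter rows where wind > 28:
   cond    city  high  low  wind
0  snow  Denver    17   -3    85
2   sun  Denver    19    4    85
add column wind_minus_high = t['wind'] - t['high']:
   cond    city  high  low  wind  wind_minus_high
0  snow  Denver    17   -3    85               68
2   sun  Denver    19    4    85               66
So sum() = 134.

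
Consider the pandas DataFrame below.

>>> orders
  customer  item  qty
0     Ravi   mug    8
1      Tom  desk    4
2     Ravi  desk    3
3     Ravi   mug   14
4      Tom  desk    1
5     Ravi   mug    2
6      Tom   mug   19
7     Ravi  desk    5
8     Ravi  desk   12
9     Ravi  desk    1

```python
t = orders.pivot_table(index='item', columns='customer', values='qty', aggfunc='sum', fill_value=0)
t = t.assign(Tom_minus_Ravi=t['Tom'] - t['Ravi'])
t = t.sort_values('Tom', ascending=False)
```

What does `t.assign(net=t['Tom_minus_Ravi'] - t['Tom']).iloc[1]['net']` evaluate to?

pivot: rows=item, cols=customer, sum(qty):
customer  Ravi  Tom
item               
desk        21    5
mug         24   19
add column Tom_minus_Ravi = t['Tom'] - t['Ravi']:
customer  Ravi  Tom  Tom_minus_Ravi
item                               
desk        21    5             -16
mug         24   19              -5
sort by Tom descending:
customer  Ravi  Tom  Tom_minus_Ravi
item                               
mug         24   19              -5
desk        21    5             -16
add column net = t['Tom_minus_Ravi'] - t['Tom']:
customer  Ravi  Tom  Tom_minus_Ravi  net
item                                    
mug         24   19              -5  -24
desk        21    5             -16  -21
Taking the value at position 1, column 'net' gives -21.

-21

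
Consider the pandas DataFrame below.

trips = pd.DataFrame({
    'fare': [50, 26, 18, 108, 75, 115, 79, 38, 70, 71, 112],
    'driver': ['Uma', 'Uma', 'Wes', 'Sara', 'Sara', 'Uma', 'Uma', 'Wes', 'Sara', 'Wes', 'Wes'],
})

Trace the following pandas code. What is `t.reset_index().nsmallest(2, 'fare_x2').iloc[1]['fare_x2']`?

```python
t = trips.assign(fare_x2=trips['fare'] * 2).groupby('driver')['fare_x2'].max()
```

add column fare_x2 = trips['fare'] * 2:
    fare driver  fare_x2
0     50    Uma      100
1     26    Uma       52
2     18    Wes       36
3    108   Sara      216
4     75   Sara      150
5    115    Uma      230
6     79    Uma      158
7     38    Wes       76
8     70   Sara      140
9     71    Wes      142
10   112    Wes      224
group by driver, max of fare_x2:
driver
Sara    216
Uma     230
Wes     224
Name: fare_x2, dtype: int64
reset_index():
  driver  fare_x2
0   Sara      216
1    Uma      230
2    Wes      224
take 2 rows with smallest fare_x2:
  driver  fare_x2
0   Sara      216
2    Wes      224

224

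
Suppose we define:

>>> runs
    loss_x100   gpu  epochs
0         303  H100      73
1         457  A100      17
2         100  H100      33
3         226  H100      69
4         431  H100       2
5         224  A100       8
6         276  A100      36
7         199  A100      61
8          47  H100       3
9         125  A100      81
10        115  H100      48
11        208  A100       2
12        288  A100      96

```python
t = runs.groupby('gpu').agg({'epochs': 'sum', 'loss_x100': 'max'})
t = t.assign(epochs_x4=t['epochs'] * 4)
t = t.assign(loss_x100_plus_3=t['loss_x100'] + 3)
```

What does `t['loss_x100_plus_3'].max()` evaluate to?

460

group by gpu: sum(epochs), max(loss_x100):
      epochs  loss_x100
gpu                    
A100     301        457
H100     228        431
add column epochs_x4 = t['epochs'] * 4:
      epochs  loss_x100  epochs_x4
gpu                               
A100     301        457       1204
H100     228        431        912
add column loss_x100_plus_3 = t['loss_x100'] + 3:
      epochs  loss_x100  epochs_x4  loss_x100_plus_3
gpu                                                 
A100     301        457       1204               460
H100     228        431        912               434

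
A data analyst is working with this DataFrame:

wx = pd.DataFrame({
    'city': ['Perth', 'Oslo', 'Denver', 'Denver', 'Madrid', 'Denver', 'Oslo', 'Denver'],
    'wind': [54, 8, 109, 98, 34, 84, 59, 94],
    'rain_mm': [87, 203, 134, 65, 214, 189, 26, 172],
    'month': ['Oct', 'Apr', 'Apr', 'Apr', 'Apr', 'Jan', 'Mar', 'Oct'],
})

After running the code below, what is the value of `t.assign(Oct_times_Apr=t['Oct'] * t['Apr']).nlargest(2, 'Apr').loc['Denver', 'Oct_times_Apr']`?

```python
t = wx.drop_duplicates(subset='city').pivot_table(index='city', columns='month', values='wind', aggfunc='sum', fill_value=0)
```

drop duplicate city (keep=first):
     city  wind  rain_mm month
0   Perth    54       87   Oct
1    Oslo     8      203   Apr
2  Denver   109      134   Apr
4  Madrid    34      214   Apr
pivot: rows=city, cols=month, sum(wind):
month   Apr  Oct
city            
Denver  109    0
Madrid   34    0
Oslo      8    0
Perth     0   54
add column Oct_times_Apr = t['Oct'] * t['Apr']:
month   Apr  Oct  Oct_times_Apr
city                           
Denver  109    0              0
Madrid   34    0              0
Oslo      8    0              0
Perth     0   54              0
take 2 rows with largest Apr:
month   Apr  Oct  Oct_times_Apr
city                           
Denver  109    0              0
Madrid   34    0              0

0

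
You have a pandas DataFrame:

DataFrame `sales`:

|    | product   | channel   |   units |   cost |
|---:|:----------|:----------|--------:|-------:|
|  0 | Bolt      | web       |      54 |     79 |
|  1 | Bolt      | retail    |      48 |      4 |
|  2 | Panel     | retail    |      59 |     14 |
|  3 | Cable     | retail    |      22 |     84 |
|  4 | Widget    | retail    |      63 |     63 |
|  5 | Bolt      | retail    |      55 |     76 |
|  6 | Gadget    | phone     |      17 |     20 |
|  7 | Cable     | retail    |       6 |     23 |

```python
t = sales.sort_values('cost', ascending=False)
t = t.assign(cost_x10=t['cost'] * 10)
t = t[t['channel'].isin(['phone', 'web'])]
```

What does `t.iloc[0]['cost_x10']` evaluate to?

sort by cost descending:
  product channel  units  cost
3   Cable  retail     22    84
0    Bolt     web     54    79
5    Bolt  retail     55    76
4  Widget  retail     63    63
7   Cable  retail      6    23
6  Gadget   phone     17    20
2   Panel  retail     59    14
1    Bolt  retail     48     4
add column cost_x10 = t['cost'] * 10:
  product channel  units  cost  cost_x10
3   Cable  retail     22    84       840
0    Bolt     web     54    79       790
5    Bolt  retail     55    76       760
4  Widget  retail     63    63       630
7   Cable  retail      6    23       230
6  Gadget   phone     17    20       200
2   Panel  retail     59    14       140
1    Bolt  retail     48     4        40
filter rows where channel in ['phone', 'web']:
  product channel  units  cost  cost_x10
0    Bolt     web     54    79       790
6  Gadget   phone     17    20       200
Finally, value at position 0, column 'cost_x10' = 790.

790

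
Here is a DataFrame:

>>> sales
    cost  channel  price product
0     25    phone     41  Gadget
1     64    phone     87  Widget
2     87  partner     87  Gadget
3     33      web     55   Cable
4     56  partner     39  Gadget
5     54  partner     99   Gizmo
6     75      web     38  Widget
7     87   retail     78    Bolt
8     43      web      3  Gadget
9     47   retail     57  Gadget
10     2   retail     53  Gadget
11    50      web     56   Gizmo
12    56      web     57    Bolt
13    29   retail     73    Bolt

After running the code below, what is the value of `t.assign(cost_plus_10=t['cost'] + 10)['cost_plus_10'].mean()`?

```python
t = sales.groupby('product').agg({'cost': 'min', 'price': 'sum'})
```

group by product: min(cost), sum(price):
         cost  price
product             
Bolt       29    208
Cable      33     55
Gadget      2    280
Gizmo      50    155
Widget     64    125
add column cost_plus_10 = t['cost'] + 10:
         cost  price  cost_plus_10
product                           
Bolt       29    208            39
Cable      33     55            43
Gadget      2    280            12
Gizmo      50    155            60
Widget     64    125            74
Then the mean of column 'cost_plus_10': 45.6

45.6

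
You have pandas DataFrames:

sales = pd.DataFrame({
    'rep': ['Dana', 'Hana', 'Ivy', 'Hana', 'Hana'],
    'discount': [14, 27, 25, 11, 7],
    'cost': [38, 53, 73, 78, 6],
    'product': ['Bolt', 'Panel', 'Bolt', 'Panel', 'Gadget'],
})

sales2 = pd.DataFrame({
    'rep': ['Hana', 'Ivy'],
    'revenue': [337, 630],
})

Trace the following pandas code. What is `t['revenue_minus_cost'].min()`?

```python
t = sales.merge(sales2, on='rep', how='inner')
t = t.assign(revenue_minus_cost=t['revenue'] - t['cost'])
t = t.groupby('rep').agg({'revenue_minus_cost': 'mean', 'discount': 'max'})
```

291.333333333

merge on 'rep' (how='inner') → 4 rows:
    rep  discount  cost product  revenue
0  Hana        27    53   Panel      337
1   Ivy        25    73    Bolt      630
2  Hana        11    78   Panel      337
3  Hana         7     6  Gadget      337
add column revenue_minus_cost = t['revenue'] - t['cost']:
    rep  discount  cost product  revenue  revenue_minus_cost
0  Hana        27    53   Panel      337                 284
1   Ivy        25    73    Bolt      630                 557
2  Hana        11    78   Panel      337                 259
3  Hana         7     6  Gadget      337                 331
group by rep: mean(revenue_minus_cost), max(discount):
      revenue_minus_cost  discount
rep                               
Hana          291.333333        27
Ivy           557.000000        25
Finally, min of column 'revenue_minus_cost' = 291.333333333.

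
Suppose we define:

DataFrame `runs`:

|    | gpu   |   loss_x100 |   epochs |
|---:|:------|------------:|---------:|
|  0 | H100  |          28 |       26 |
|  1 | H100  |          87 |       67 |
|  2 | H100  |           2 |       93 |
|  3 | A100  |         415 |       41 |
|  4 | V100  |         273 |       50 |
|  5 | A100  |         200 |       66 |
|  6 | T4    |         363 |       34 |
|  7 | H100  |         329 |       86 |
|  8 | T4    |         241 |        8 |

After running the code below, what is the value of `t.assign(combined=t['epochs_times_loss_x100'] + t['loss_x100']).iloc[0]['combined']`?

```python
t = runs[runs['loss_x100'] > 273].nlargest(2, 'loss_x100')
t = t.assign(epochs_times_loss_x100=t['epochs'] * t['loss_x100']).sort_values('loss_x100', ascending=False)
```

filter rows where loss_x100 > 273:
    gpu  loss_x100  epochs
3  A100        415      41
6    T4        363      34
7  H100        329      86
take 2 rows with largest loss_x100:
    gpu  loss_x100  epochs
3  A100        415      41
6    T4        363      34
add column epochs_times_loss_x100 = t['epochs'] * t['loss_x100']:
    gpu  loss_x100  epochs  epochs_times_loss_x100
3  A100        415      41                   17015
6    T4        363      34                   12342
sort by loss_x100 descending:
    gpu  loss_x100  epochs  epochs_times_loss_x100
3  A100        415      41                   17015
6    T4        363      34                   12342
add column combined = t['epochs_times_loss_x100'] + t['loss_x100']:
    gpu  loss_x100  epochs  epochs_times_loss_x100  combined
3  A100        415      41                   17015     17430
6    T4        363      34                   12342     12705
Reading off the value at position 0, column 'combined', we get 17430.

17430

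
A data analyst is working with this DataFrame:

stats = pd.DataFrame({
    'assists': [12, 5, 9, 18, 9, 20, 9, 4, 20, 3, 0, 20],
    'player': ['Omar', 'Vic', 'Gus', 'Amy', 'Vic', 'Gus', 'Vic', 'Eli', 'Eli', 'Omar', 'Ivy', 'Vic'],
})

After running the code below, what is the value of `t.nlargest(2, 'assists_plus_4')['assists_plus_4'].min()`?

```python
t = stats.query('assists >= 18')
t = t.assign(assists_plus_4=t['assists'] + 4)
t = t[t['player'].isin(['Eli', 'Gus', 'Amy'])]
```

filter rows where assists >= 18:
    assists player
3        18    Amy
5        20    Gus
8        20    Eli
11       20    Vic
add column assists_plus_4 = t['assists'] + 4:
    assists player  assists_plus_4
3        18    Amy              22
5        20    Gus              24
8        20    Eli              24
11       20    Vic              24
filter rows where player in ['Eli', 'Gus', 'Amy']:
   assists player  assists_plus_4
3       18    Amy              22
5       20    Gus              24
8       20    Eli              24
take 2 rows with largest assists_plus_4:
   assists player  assists_plus_4
5       20    Gus              24
8       20    Eli              24

24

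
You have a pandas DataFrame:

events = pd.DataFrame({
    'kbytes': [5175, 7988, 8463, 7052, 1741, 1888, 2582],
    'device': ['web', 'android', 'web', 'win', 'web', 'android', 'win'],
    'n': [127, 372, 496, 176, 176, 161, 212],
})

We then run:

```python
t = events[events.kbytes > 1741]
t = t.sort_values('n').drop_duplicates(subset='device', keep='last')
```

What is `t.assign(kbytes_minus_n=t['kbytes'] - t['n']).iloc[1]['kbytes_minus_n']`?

7616

filter rows where kbytes > 1741:
   kbytes   device    n
0    5175      web  127
1    7988  android  372
2    8463      web  496
3    7052      win  176
5    1888  android  161
6    2582      win  212
sort by n:
   kbytes   device    n
0    5175      web  127
5    1888  android  161
3    7052      win  176
6    2582      win  212
1    7988  android  372
2    8463      web  496
drop duplicate device (keep=last):
   kbytes   device    n
6    2582      win  212
1    7988  android  372
2    8463      web  496
add column kbytes_minus_n = t['kbytes'] - t['n']:
   kbytes   device    n  kbytes_minus_n
6    2582      win  212            2370
1    7988  android  372            7616
2    8463      web  496            7967
The value at position 1, column 'kbytes_minus_n' is 7616.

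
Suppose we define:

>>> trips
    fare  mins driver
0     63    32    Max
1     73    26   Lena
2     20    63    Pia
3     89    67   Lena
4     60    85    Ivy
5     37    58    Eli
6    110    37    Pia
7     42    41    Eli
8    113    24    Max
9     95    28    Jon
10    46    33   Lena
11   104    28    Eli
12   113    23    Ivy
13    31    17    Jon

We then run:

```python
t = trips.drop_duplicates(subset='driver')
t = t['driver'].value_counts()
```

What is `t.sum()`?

drop duplicate driver (keep=first):
   fare  mins driver
0    63    32    Max
1    73    26   Lena
2    20    63    Pia
4    60    85    Ivy
5    37    58    Eli
9    95    28    Jon
value_counts of driver:
driver
Max     1
Lena    1
Pia     1
Ivy     1
Eli     1
Jon     1
Name: count, dtype: int64
The sum of the resulting series is 6.

6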